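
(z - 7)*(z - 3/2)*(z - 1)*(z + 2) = z^4 - 15*z^3/2 + 55*z/2 - 21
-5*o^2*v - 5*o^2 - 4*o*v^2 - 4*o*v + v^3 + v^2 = (-5*o + v)*(o + v)*(v + 1)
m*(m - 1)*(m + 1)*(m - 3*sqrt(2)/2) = m^4 - 3*sqrt(2)*m^3/2 - m^2 + 3*sqrt(2)*m/2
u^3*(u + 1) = u^4 + u^3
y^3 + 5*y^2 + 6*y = y*(y + 2)*(y + 3)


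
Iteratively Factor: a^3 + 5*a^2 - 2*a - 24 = (a + 3)*(a^2 + 2*a - 8) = (a + 3)*(a + 4)*(a - 2)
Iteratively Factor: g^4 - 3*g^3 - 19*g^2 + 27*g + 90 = (g - 5)*(g^3 + 2*g^2 - 9*g - 18) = (g - 5)*(g + 2)*(g^2 - 9) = (g - 5)*(g - 3)*(g + 2)*(g + 3)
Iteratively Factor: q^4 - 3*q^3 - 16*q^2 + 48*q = (q - 4)*(q^3 + q^2 - 12*q) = (q - 4)*(q + 4)*(q^2 - 3*q) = (q - 4)*(q - 3)*(q + 4)*(q)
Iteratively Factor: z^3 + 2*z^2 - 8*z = (z + 4)*(z^2 - 2*z) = (z - 2)*(z + 4)*(z)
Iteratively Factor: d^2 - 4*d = (d)*(d - 4)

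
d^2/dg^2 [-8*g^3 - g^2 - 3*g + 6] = -48*g - 2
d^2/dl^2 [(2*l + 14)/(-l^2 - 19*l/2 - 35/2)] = -32/(8*l^3 + 60*l^2 + 150*l + 125)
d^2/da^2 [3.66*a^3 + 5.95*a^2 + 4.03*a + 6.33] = 21.96*a + 11.9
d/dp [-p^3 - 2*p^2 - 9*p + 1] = -3*p^2 - 4*p - 9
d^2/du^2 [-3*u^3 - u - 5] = -18*u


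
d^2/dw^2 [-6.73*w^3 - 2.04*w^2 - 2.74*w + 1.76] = -40.38*w - 4.08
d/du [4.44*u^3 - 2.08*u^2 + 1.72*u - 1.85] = 13.32*u^2 - 4.16*u + 1.72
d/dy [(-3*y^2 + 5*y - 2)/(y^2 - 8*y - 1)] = (19*y^2 + 10*y - 21)/(y^4 - 16*y^3 + 62*y^2 + 16*y + 1)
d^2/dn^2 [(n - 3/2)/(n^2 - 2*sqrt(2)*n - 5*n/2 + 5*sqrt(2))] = 2*((2*n - 3)*(-4*n + 5 + 4*sqrt(2))^2 + 4*(-3*n + 2*sqrt(2) + 4)*(2*n^2 - 4*sqrt(2)*n - 5*n + 10*sqrt(2)))/(2*n^2 - 4*sqrt(2)*n - 5*n + 10*sqrt(2))^3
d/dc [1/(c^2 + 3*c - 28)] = (-2*c - 3)/(c^2 + 3*c - 28)^2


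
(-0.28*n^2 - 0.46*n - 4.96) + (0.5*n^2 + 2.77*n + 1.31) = 0.22*n^2 + 2.31*n - 3.65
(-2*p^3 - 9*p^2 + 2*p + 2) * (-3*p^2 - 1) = 6*p^5 + 27*p^4 - 4*p^3 + 3*p^2 - 2*p - 2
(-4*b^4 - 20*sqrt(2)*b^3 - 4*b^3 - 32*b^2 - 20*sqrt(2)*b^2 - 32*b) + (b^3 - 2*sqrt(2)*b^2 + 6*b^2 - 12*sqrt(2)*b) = -4*b^4 - 20*sqrt(2)*b^3 - 3*b^3 - 22*sqrt(2)*b^2 - 26*b^2 - 32*b - 12*sqrt(2)*b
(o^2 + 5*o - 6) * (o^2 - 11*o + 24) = o^4 - 6*o^3 - 37*o^2 + 186*o - 144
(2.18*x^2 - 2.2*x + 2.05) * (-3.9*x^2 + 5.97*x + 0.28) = -8.502*x^4 + 21.5946*x^3 - 20.5186*x^2 + 11.6225*x + 0.574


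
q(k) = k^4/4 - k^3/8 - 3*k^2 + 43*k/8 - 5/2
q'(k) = k^3 - 3*k^2/8 - 6*k + 43/8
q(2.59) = 0.37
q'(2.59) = 4.69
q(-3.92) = -3.11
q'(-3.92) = -37.10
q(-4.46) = 23.86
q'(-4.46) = -64.04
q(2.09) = -0.74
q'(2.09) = 0.33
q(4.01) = 27.40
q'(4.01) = 39.77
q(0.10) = -1.99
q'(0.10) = 4.77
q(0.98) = -0.00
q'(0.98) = 0.08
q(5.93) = 206.96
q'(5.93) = 165.14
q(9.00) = 1352.00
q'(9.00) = 650.00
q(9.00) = 1352.00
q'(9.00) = 650.00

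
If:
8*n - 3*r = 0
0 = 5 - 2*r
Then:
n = 15/16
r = 5/2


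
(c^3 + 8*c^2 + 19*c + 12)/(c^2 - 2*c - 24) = (c^2 + 4*c + 3)/(c - 6)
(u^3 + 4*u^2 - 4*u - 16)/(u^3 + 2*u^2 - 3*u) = (u^3 + 4*u^2 - 4*u - 16)/(u*(u^2 + 2*u - 3))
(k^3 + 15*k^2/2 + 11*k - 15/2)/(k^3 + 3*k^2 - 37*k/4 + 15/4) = 2*(k + 3)/(2*k - 3)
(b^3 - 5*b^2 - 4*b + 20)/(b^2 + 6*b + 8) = (b^2 - 7*b + 10)/(b + 4)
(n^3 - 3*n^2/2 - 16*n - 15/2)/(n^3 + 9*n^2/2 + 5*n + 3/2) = (n - 5)/(n + 1)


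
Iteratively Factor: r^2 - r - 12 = (r - 4)*(r + 3)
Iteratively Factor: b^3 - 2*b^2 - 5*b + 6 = (b + 2)*(b^2 - 4*b + 3) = (b - 3)*(b + 2)*(b - 1)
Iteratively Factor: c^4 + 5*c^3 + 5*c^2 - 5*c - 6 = (c + 2)*(c^3 + 3*c^2 - c - 3) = (c + 1)*(c + 2)*(c^2 + 2*c - 3) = (c + 1)*(c + 2)*(c + 3)*(c - 1)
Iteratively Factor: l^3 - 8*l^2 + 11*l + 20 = (l - 4)*(l^2 - 4*l - 5) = (l - 5)*(l - 4)*(l + 1)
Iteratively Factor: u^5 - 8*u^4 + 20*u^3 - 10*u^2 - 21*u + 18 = (u - 2)*(u^4 - 6*u^3 + 8*u^2 + 6*u - 9) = (u - 3)*(u - 2)*(u^3 - 3*u^2 - u + 3) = (u - 3)*(u - 2)*(u + 1)*(u^2 - 4*u + 3) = (u - 3)^2*(u - 2)*(u + 1)*(u - 1)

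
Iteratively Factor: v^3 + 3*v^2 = (v + 3)*(v^2) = v*(v + 3)*(v)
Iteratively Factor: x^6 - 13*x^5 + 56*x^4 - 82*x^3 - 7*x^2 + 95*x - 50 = (x + 1)*(x^5 - 14*x^4 + 70*x^3 - 152*x^2 + 145*x - 50) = (x - 2)*(x + 1)*(x^4 - 12*x^3 + 46*x^2 - 60*x + 25) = (x - 5)*(x - 2)*(x + 1)*(x^3 - 7*x^2 + 11*x - 5) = (x - 5)*(x - 2)*(x - 1)*(x + 1)*(x^2 - 6*x + 5) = (x - 5)*(x - 2)*(x - 1)^2*(x + 1)*(x - 5)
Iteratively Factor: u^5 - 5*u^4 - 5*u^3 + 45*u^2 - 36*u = (u + 3)*(u^4 - 8*u^3 + 19*u^2 - 12*u) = u*(u + 3)*(u^3 - 8*u^2 + 19*u - 12) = u*(u - 1)*(u + 3)*(u^2 - 7*u + 12) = u*(u - 3)*(u - 1)*(u + 3)*(u - 4)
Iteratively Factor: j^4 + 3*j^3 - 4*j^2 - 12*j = (j - 2)*(j^3 + 5*j^2 + 6*j) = (j - 2)*(j + 2)*(j^2 + 3*j) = j*(j - 2)*(j + 2)*(j + 3)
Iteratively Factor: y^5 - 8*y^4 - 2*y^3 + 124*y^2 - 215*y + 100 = (y - 1)*(y^4 - 7*y^3 - 9*y^2 + 115*y - 100) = (y - 5)*(y - 1)*(y^3 - 2*y^2 - 19*y + 20) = (y - 5)^2*(y - 1)*(y^2 + 3*y - 4) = (y - 5)^2*(y - 1)*(y + 4)*(y - 1)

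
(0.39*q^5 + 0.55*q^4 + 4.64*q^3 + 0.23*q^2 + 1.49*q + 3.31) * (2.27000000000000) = 0.8853*q^5 + 1.2485*q^4 + 10.5328*q^3 + 0.5221*q^2 + 3.3823*q + 7.5137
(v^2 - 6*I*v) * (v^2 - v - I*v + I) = v^4 - v^3 - 7*I*v^3 - 6*v^2 + 7*I*v^2 + 6*v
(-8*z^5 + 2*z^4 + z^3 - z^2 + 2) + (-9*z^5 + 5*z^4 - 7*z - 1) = -17*z^5 + 7*z^4 + z^3 - z^2 - 7*z + 1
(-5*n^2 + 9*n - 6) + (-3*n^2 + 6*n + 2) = -8*n^2 + 15*n - 4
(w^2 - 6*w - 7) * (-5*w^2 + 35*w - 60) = -5*w^4 + 65*w^3 - 235*w^2 + 115*w + 420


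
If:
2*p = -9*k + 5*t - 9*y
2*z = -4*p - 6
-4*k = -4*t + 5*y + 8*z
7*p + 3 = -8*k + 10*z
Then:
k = 27*z/16 + 15/16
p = -z/2 - 3/2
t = 989*z/176 + 105/176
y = 17*z/11 - 3/11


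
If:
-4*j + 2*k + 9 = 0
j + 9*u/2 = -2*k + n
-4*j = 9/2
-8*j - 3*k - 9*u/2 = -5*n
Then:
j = -9/8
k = -27/4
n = -117/32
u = 39/16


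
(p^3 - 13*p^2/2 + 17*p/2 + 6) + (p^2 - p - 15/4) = p^3 - 11*p^2/2 + 15*p/2 + 9/4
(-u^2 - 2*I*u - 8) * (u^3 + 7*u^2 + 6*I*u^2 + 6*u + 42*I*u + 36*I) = -u^5 - 7*u^4 - 8*I*u^4 - 2*u^3 - 56*I*u^3 + 28*u^2 - 96*I*u^2 + 24*u - 336*I*u - 288*I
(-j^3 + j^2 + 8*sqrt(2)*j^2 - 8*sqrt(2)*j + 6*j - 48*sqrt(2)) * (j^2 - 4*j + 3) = -j^5 + 5*j^4 + 8*sqrt(2)*j^4 - 40*sqrt(2)*j^3 - j^3 - 21*j^2 + 8*sqrt(2)*j^2 + 18*j + 168*sqrt(2)*j - 144*sqrt(2)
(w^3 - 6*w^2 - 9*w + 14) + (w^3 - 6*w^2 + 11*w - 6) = 2*w^3 - 12*w^2 + 2*w + 8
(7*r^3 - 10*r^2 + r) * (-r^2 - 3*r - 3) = -7*r^5 - 11*r^4 + 8*r^3 + 27*r^2 - 3*r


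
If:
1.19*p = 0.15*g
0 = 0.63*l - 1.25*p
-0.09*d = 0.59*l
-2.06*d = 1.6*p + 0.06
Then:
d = -0.03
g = 0.02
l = 0.00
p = 0.00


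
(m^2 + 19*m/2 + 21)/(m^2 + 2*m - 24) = (m + 7/2)/(m - 4)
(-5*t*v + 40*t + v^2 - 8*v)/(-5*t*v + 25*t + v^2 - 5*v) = (v - 8)/(v - 5)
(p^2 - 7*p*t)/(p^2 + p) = (p - 7*t)/(p + 1)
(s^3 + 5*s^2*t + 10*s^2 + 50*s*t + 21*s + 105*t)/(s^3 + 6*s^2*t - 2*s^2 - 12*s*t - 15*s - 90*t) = (s^2 + 5*s*t + 7*s + 35*t)/(s^2 + 6*s*t - 5*s - 30*t)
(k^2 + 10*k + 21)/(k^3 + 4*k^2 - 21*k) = (k + 3)/(k*(k - 3))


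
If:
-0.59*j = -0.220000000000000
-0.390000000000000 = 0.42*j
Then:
No Solution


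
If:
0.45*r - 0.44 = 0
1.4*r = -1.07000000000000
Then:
No Solution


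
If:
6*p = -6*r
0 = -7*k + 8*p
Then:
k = -8*r/7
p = -r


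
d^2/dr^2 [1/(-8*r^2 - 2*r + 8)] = (16*r^2 + 4*r - (8*r + 1)^2 - 16)/(4*r^2 + r - 4)^3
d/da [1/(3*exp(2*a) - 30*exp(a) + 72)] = 2*(5 - exp(a))*exp(a)/(3*(exp(2*a) - 10*exp(a) + 24)^2)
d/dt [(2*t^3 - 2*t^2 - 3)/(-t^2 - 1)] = 2*t*(-t^3 - 3*t - 1)/(t^4 + 2*t^2 + 1)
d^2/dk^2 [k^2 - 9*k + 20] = 2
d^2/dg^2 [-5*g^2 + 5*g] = -10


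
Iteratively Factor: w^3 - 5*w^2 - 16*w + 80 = (w + 4)*(w^2 - 9*w + 20) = (w - 4)*(w + 4)*(w - 5)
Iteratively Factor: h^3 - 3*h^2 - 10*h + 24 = (h - 4)*(h^2 + h - 6) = (h - 4)*(h + 3)*(h - 2)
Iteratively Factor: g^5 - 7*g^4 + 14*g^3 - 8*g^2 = (g - 4)*(g^4 - 3*g^3 + 2*g^2) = (g - 4)*(g - 1)*(g^3 - 2*g^2) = (g - 4)*(g - 2)*(g - 1)*(g^2) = g*(g - 4)*(g - 2)*(g - 1)*(g)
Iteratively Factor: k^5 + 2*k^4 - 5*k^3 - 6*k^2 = (k)*(k^4 + 2*k^3 - 5*k^2 - 6*k) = k^2*(k^3 + 2*k^2 - 5*k - 6) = k^2*(k - 2)*(k^2 + 4*k + 3) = k^2*(k - 2)*(k + 1)*(k + 3)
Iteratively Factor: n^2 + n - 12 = (n + 4)*(n - 3)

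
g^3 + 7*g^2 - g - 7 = (g - 1)*(g + 1)*(g + 7)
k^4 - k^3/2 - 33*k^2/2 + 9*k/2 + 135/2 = (k - 3)^2*(k + 5/2)*(k + 3)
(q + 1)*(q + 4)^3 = q^4 + 13*q^3 + 60*q^2 + 112*q + 64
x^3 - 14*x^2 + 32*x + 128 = (x - 8)^2*(x + 2)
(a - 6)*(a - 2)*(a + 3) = a^3 - 5*a^2 - 12*a + 36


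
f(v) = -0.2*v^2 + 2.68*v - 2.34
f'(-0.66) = 2.94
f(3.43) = 4.50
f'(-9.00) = 6.28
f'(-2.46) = 3.66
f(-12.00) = -63.30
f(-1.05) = -5.37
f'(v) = 2.68 - 0.4*v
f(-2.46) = -10.14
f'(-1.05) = 3.10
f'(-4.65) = 4.54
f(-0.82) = -4.67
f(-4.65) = -19.13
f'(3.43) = 1.31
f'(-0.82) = 3.01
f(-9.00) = -42.66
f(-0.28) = -3.11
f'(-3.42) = 4.05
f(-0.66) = -4.20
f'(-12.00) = 7.48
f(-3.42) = -13.84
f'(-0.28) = 2.79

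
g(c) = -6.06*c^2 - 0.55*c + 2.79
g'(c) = -12.12*c - 0.55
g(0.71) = -0.66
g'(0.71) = -9.16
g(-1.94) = -18.95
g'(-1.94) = 22.96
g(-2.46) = -32.53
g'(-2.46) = 29.27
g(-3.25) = -59.43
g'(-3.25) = 38.84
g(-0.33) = 2.31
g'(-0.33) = 3.45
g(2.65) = -41.22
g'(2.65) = -32.67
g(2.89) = -49.41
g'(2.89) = -35.58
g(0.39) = 1.65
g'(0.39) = -5.28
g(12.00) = -876.45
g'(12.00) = -145.99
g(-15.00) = -1352.46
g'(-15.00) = 181.25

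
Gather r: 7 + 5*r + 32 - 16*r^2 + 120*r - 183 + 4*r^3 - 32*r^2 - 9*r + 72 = 4*r^3 - 48*r^2 + 116*r - 72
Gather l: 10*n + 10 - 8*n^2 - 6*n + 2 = -8*n^2 + 4*n + 12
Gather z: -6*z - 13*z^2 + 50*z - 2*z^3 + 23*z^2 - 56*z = -2*z^3 + 10*z^2 - 12*z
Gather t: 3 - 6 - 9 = -12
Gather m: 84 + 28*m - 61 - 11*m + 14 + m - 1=18*m + 36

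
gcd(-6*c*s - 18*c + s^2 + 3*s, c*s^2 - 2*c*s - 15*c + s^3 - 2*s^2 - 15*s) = s + 3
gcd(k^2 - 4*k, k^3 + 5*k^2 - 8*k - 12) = 1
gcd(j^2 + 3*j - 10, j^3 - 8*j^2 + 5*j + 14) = j - 2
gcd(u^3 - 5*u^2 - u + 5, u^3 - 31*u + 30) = u^2 - 6*u + 5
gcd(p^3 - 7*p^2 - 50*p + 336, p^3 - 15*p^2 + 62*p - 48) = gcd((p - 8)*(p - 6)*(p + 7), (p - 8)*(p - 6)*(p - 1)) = p^2 - 14*p + 48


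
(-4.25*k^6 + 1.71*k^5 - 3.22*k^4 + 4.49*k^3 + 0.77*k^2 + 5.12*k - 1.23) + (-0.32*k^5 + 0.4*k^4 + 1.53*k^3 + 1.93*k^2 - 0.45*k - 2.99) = -4.25*k^6 + 1.39*k^5 - 2.82*k^4 + 6.02*k^3 + 2.7*k^2 + 4.67*k - 4.22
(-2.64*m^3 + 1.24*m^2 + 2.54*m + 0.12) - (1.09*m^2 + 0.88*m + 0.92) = -2.64*m^3 + 0.15*m^2 + 1.66*m - 0.8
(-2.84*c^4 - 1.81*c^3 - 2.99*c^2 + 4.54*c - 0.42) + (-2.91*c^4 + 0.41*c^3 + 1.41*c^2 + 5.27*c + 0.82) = -5.75*c^4 - 1.4*c^3 - 1.58*c^2 + 9.81*c + 0.4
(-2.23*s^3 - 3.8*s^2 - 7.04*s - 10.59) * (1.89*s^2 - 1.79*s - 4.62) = -4.2147*s^5 - 3.1903*s^4 + 3.799*s^3 + 10.1425*s^2 + 51.4809*s + 48.9258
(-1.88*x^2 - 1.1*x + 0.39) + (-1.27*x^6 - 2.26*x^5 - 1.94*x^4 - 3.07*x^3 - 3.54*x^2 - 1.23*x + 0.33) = -1.27*x^6 - 2.26*x^5 - 1.94*x^4 - 3.07*x^3 - 5.42*x^2 - 2.33*x + 0.72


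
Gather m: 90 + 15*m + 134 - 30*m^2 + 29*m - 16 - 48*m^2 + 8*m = -78*m^2 + 52*m + 208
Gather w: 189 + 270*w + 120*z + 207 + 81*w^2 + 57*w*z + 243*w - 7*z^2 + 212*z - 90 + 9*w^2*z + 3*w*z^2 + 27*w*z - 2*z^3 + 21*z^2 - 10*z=w^2*(9*z + 81) + w*(3*z^2 + 84*z + 513) - 2*z^3 + 14*z^2 + 322*z + 306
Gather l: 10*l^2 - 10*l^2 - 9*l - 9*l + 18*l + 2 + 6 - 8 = 0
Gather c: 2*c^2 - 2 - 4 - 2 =2*c^2 - 8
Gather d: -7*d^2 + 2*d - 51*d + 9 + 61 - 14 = -7*d^2 - 49*d + 56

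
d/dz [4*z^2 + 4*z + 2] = 8*z + 4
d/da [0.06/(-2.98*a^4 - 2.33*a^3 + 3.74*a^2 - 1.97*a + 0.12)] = (0.7152*a^3 + 0.4194*a^2 - 0.4488*a + 0.1182)/(2.98*a^4 + 2.33*a^3 - 3.74*a^2 + 1.97*a - 0.12)^2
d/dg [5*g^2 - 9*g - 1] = 10*g - 9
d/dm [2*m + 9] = 2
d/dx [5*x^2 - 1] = 10*x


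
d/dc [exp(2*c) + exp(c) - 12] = (2*exp(c) + 1)*exp(c)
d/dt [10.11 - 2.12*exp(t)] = -2.12*exp(t)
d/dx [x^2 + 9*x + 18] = 2*x + 9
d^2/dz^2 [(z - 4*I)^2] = 2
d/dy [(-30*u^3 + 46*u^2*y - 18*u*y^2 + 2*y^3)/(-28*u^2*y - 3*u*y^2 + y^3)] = 12*u*(-70*u^4 - 15*u^3*y + 61*u^2*y^2 - 17*u*y^3 + y^4)/(y^2*(784*u^4 + 168*u^3*y - 47*u^2*y^2 - 6*u*y^3 + y^4))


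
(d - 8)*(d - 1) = d^2 - 9*d + 8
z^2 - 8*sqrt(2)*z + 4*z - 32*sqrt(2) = (z + 4)*(z - 8*sqrt(2))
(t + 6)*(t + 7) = t^2 + 13*t + 42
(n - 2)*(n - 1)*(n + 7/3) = n^3 - 2*n^2/3 - 5*n + 14/3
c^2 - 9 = (c - 3)*(c + 3)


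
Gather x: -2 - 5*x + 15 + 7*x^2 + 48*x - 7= 7*x^2 + 43*x + 6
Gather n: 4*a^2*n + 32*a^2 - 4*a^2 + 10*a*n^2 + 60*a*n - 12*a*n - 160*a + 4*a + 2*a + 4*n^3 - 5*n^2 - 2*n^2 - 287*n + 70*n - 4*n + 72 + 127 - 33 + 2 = 28*a^2 - 154*a + 4*n^3 + n^2*(10*a - 7) + n*(4*a^2 + 48*a - 221) + 168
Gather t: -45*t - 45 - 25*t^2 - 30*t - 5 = -25*t^2 - 75*t - 50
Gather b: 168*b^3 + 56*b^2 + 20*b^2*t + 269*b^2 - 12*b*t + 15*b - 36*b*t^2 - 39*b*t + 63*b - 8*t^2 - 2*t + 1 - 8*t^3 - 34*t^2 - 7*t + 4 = 168*b^3 + b^2*(20*t + 325) + b*(-36*t^2 - 51*t + 78) - 8*t^3 - 42*t^2 - 9*t + 5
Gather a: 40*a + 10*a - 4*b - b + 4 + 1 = 50*a - 5*b + 5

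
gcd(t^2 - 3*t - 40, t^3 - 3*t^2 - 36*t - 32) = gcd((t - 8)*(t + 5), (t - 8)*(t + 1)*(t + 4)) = t - 8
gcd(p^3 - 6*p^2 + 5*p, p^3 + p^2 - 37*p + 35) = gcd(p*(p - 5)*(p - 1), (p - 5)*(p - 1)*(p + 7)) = p^2 - 6*p + 5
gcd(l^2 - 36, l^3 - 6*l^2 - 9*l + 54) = l - 6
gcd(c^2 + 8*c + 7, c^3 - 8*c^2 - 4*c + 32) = 1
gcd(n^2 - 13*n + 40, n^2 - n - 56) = n - 8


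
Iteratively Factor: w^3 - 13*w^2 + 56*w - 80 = (w - 5)*(w^2 - 8*w + 16) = (w - 5)*(w - 4)*(w - 4)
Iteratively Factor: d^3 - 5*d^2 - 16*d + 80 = (d - 5)*(d^2 - 16) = (d - 5)*(d + 4)*(d - 4)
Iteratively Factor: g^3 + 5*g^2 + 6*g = (g + 2)*(g^2 + 3*g) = g*(g + 2)*(g + 3)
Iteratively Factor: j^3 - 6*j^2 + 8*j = (j)*(j^2 - 6*j + 8) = j*(j - 2)*(j - 4)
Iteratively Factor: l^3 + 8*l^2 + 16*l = (l + 4)*(l^2 + 4*l) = l*(l + 4)*(l + 4)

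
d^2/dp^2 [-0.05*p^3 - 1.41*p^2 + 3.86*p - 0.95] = -0.3*p - 2.82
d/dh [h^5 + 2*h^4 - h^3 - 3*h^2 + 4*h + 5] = 5*h^4 + 8*h^3 - 3*h^2 - 6*h + 4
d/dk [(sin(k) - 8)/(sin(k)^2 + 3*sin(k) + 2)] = (16*sin(k) + cos(k)^2 + 25)*cos(k)/(sin(k)^2 + 3*sin(k) + 2)^2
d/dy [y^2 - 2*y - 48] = 2*y - 2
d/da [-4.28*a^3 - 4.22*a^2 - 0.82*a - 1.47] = -12.84*a^2 - 8.44*a - 0.82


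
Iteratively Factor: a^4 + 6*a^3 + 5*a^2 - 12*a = (a + 4)*(a^3 + 2*a^2 - 3*a) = (a - 1)*(a + 4)*(a^2 + 3*a) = (a - 1)*(a + 3)*(a + 4)*(a)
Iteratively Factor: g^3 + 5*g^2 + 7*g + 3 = (g + 3)*(g^2 + 2*g + 1) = (g + 1)*(g + 3)*(g + 1)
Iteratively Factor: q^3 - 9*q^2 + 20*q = (q)*(q^2 - 9*q + 20) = q*(q - 5)*(q - 4)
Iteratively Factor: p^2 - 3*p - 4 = (p + 1)*(p - 4)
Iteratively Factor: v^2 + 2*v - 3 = (v + 3)*(v - 1)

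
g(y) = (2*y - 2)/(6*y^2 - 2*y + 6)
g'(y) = (2 - 12*y)*(2*y - 2)/(6*y^2 - 2*y + 6)^2 + 2/(6*y^2 - 2*y + 6)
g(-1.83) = -0.19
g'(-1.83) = -0.09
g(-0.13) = -0.36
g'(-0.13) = 0.12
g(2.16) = 0.08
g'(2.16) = 0.00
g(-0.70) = -0.33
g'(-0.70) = -0.14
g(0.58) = -0.12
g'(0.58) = 0.38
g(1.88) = 0.08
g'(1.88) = 0.02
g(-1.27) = -0.25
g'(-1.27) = -0.13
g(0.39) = -0.20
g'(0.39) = 0.41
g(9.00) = 0.03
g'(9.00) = 0.00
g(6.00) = 0.05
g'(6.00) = -0.00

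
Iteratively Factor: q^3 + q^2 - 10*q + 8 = (q - 2)*(q^2 + 3*q - 4) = (q - 2)*(q + 4)*(q - 1)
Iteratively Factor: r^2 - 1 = (r + 1)*(r - 1)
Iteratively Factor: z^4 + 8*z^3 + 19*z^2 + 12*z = (z + 3)*(z^3 + 5*z^2 + 4*z) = (z + 1)*(z + 3)*(z^2 + 4*z) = z*(z + 1)*(z + 3)*(z + 4)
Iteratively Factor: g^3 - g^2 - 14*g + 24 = (g - 2)*(g^2 + g - 12) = (g - 3)*(g - 2)*(g + 4)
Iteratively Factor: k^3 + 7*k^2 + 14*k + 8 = (k + 4)*(k^2 + 3*k + 2) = (k + 2)*(k + 4)*(k + 1)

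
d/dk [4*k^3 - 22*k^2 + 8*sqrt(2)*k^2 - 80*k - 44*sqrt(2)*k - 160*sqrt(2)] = 12*k^2 - 44*k + 16*sqrt(2)*k - 80 - 44*sqrt(2)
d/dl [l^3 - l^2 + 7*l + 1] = 3*l^2 - 2*l + 7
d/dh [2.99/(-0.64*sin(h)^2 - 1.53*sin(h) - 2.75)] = (3.8272*sin(h) + 4.5747)*cos(h)/(0.64*sin(h)^2 + 1.53*sin(h) + 2.75)^2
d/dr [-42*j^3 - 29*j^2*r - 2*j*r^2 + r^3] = -29*j^2 - 4*j*r + 3*r^2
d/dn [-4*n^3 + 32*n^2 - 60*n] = -12*n^2 + 64*n - 60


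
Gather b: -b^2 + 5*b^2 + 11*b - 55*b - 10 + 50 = 4*b^2 - 44*b + 40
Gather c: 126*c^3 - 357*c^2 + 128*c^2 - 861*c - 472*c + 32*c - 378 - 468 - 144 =126*c^3 - 229*c^2 - 1301*c - 990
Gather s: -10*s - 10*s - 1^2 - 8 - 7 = -20*s - 16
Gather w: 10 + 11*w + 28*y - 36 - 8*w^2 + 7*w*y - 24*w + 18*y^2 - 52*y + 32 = -8*w^2 + w*(7*y - 13) + 18*y^2 - 24*y + 6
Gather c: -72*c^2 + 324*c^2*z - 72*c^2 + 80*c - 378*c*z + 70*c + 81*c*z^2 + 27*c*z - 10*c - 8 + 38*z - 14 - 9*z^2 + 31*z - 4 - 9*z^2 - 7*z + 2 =c^2*(324*z - 144) + c*(81*z^2 - 351*z + 140) - 18*z^2 + 62*z - 24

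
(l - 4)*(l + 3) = l^2 - l - 12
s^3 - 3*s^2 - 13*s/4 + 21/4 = (s - 7/2)*(s - 1)*(s + 3/2)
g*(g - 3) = g^2 - 3*g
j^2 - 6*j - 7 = (j - 7)*(j + 1)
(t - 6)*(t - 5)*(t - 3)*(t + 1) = t^4 - 13*t^3 + 49*t^2 - 27*t - 90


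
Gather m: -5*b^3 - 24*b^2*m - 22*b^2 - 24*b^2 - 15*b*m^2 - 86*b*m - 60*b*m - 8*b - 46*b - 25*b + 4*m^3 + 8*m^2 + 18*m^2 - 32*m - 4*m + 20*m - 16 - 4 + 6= -5*b^3 - 46*b^2 - 79*b + 4*m^3 + m^2*(26 - 15*b) + m*(-24*b^2 - 146*b - 16) - 14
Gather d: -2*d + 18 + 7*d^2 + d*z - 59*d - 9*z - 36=7*d^2 + d*(z - 61) - 9*z - 18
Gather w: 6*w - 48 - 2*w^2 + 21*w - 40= -2*w^2 + 27*w - 88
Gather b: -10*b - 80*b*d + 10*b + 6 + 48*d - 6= -80*b*d + 48*d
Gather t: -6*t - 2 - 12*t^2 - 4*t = -12*t^2 - 10*t - 2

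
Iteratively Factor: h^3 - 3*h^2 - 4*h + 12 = (h - 3)*(h^2 - 4) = (h - 3)*(h - 2)*(h + 2)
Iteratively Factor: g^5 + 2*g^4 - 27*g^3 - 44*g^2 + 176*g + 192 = (g + 4)*(g^4 - 2*g^3 - 19*g^2 + 32*g + 48) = (g - 4)*(g + 4)*(g^3 + 2*g^2 - 11*g - 12) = (g - 4)*(g + 4)^2*(g^2 - 2*g - 3) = (g - 4)*(g - 3)*(g + 4)^2*(g + 1)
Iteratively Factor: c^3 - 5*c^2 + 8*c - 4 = (c - 2)*(c^2 - 3*c + 2) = (c - 2)*(c - 1)*(c - 2)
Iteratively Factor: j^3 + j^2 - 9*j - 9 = (j - 3)*(j^2 + 4*j + 3) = (j - 3)*(j + 1)*(j + 3)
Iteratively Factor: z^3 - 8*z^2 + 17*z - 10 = (z - 2)*(z^2 - 6*z + 5) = (z - 5)*(z - 2)*(z - 1)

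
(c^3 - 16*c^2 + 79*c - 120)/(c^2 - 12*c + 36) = (c^3 - 16*c^2 + 79*c - 120)/(c^2 - 12*c + 36)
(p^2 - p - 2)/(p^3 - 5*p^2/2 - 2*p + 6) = 2*(p + 1)/(2*p^2 - p - 6)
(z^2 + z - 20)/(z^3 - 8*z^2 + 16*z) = (z + 5)/(z*(z - 4))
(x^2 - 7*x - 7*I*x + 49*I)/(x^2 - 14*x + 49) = (x - 7*I)/(x - 7)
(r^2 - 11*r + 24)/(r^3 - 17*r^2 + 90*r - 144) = 1/(r - 6)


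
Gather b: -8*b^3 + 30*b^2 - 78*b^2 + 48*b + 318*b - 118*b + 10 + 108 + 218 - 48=-8*b^3 - 48*b^2 + 248*b + 288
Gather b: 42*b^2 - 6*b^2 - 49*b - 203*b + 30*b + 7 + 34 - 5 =36*b^2 - 222*b + 36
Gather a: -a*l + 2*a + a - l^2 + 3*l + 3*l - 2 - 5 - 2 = a*(3 - l) - l^2 + 6*l - 9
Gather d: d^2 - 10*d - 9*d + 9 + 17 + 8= d^2 - 19*d + 34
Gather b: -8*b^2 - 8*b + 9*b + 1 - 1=-8*b^2 + b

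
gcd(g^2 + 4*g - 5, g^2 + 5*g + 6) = 1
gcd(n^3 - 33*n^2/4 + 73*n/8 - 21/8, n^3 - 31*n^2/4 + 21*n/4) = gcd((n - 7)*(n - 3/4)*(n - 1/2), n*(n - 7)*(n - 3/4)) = n^2 - 31*n/4 + 21/4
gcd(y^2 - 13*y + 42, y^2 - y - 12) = 1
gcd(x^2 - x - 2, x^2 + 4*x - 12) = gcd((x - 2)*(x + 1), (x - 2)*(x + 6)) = x - 2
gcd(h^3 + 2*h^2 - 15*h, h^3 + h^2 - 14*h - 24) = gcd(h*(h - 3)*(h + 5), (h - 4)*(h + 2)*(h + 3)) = 1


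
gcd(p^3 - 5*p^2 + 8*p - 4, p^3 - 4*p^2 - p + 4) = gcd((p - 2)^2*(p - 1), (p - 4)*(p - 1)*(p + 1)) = p - 1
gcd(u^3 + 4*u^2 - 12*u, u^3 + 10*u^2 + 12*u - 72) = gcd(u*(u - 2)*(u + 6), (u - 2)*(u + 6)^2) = u^2 + 4*u - 12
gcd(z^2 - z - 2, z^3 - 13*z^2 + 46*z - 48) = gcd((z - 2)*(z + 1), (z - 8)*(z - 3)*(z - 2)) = z - 2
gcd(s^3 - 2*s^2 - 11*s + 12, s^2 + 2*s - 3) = s^2 + 2*s - 3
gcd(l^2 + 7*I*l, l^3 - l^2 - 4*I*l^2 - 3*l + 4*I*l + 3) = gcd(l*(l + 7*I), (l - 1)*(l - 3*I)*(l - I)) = 1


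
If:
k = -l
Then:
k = -l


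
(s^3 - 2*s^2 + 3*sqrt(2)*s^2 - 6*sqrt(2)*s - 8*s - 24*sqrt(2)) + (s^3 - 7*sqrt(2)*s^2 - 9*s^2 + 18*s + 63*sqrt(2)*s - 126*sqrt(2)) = 2*s^3 - 11*s^2 - 4*sqrt(2)*s^2 + 10*s + 57*sqrt(2)*s - 150*sqrt(2)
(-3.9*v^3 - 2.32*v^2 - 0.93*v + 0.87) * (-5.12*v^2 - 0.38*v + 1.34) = 19.968*v^5 + 13.3604*v^4 + 0.4172*v^3 - 7.2098*v^2 - 1.5768*v + 1.1658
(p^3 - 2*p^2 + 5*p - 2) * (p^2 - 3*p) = p^5 - 5*p^4 + 11*p^3 - 17*p^2 + 6*p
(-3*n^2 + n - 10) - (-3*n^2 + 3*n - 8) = -2*n - 2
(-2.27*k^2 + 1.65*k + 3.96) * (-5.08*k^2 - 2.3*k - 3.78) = 11.5316*k^4 - 3.161*k^3 - 15.3312*k^2 - 15.345*k - 14.9688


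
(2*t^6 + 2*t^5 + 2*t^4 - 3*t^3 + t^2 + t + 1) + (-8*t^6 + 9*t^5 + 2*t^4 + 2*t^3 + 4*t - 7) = -6*t^6 + 11*t^5 + 4*t^4 - t^3 + t^2 + 5*t - 6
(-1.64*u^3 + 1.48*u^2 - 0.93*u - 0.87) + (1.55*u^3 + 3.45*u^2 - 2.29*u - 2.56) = -0.0899999999999999*u^3 + 4.93*u^2 - 3.22*u - 3.43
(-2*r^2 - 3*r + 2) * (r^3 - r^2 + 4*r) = -2*r^5 - r^4 - 3*r^3 - 14*r^2 + 8*r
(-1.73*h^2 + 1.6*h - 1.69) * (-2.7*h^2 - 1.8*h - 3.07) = 4.671*h^4 - 1.206*h^3 + 6.9941*h^2 - 1.87*h + 5.1883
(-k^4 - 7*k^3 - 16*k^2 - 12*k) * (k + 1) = -k^5 - 8*k^4 - 23*k^3 - 28*k^2 - 12*k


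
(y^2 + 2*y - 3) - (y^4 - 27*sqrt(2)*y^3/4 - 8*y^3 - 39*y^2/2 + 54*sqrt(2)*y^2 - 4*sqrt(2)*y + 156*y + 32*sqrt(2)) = -y^4 + 8*y^3 + 27*sqrt(2)*y^3/4 - 54*sqrt(2)*y^2 + 41*y^2/2 - 154*y + 4*sqrt(2)*y - 32*sqrt(2) - 3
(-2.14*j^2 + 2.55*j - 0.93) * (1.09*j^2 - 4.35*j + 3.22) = -2.3326*j^4 + 12.0885*j^3 - 18.997*j^2 + 12.2565*j - 2.9946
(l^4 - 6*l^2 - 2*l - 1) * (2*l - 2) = 2*l^5 - 2*l^4 - 12*l^3 + 8*l^2 + 2*l + 2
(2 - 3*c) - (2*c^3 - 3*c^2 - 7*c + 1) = -2*c^3 + 3*c^2 + 4*c + 1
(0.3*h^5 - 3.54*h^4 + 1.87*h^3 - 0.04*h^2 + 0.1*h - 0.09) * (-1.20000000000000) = -0.36*h^5 + 4.248*h^4 - 2.244*h^3 + 0.048*h^2 - 0.12*h + 0.108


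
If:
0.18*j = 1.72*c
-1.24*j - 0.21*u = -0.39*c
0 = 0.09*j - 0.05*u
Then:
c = 0.00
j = 0.00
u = 0.00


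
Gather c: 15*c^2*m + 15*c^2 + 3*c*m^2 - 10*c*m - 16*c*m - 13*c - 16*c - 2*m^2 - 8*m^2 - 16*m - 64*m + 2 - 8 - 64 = c^2*(15*m + 15) + c*(3*m^2 - 26*m - 29) - 10*m^2 - 80*m - 70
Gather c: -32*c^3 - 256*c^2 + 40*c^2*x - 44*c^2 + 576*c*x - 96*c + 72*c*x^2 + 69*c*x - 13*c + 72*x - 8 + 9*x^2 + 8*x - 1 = -32*c^3 + c^2*(40*x - 300) + c*(72*x^2 + 645*x - 109) + 9*x^2 + 80*x - 9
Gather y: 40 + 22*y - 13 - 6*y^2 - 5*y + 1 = -6*y^2 + 17*y + 28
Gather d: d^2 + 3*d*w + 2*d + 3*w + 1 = d^2 + d*(3*w + 2) + 3*w + 1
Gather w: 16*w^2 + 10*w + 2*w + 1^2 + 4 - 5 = 16*w^2 + 12*w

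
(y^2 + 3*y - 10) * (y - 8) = y^3 - 5*y^2 - 34*y + 80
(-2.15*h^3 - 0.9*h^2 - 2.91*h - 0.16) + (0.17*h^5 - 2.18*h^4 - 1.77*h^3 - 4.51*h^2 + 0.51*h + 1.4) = 0.17*h^5 - 2.18*h^4 - 3.92*h^3 - 5.41*h^2 - 2.4*h + 1.24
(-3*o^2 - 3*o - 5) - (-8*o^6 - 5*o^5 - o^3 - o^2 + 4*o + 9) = 8*o^6 + 5*o^5 + o^3 - 2*o^2 - 7*o - 14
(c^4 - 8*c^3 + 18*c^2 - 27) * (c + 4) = c^5 - 4*c^4 - 14*c^3 + 72*c^2 - 27*c - 108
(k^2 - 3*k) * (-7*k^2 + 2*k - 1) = -7*k^4 + 23*k^3 - 7*k^2 + 3*k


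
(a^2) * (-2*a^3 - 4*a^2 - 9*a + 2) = -2*a^5 - 4*a^4 - 9*a^3 + 2*a^2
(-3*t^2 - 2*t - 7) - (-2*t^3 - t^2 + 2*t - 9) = 2*t^3 - 2*t^2 - 4*t + 2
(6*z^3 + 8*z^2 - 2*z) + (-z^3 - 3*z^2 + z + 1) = 5*z^3 + 5*z^2 - z + 1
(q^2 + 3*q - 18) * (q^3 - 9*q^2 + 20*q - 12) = q^5 - 6*q^4 - 25*q^3 + 210*q^2 - 396*q + 216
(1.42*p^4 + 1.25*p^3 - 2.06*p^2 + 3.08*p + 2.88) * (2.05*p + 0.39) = 2.911*p^5 + 3.1163*p^4 - 3.7355*p^3 + 5.5106*p^2 + 7.1052*p + 1.1232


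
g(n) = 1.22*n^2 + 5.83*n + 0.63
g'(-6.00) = -8.81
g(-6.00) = 9.57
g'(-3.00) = -1.49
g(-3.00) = -5.88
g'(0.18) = 6.27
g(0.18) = 1.72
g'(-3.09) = -1.71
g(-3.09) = -5.74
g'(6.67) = 22.10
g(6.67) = 93.79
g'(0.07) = 6.00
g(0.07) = 1.04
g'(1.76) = 10.12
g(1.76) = 14.67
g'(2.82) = 12.71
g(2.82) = 26.77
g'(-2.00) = 0.95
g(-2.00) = -6.15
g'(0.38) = 6.76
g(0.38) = 3.02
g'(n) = 2.44*n + 5.83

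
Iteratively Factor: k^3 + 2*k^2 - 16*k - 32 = (k + 4)*(k^2 - 2*k - 8) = (k - 4)*(k + 4)*(k + 2)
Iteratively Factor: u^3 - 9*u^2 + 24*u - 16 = (u - 4)*(u^2 - 5*u + 4) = (u - 4)*(u - 1)*(u - 4)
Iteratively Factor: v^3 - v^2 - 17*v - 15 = (v - 5)*(v^2 + 4*v + 3) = (v - 5)*(v + 3)*(v + 1)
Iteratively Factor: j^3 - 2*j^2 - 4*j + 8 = (j + 2)*(j^2 - 4*j + 4) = (j - 2)*(j + 2)*(j - 2)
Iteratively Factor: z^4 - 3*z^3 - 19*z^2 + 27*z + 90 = (z - 3)*(z^3 - 19*z - 30) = (z - 3)*(z + 2)*(z^2 - 2*z - 15) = (z - 3)*(z + 2)*(z + 3)*(z - 5)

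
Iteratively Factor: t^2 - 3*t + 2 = (t - 2)*(t - 1)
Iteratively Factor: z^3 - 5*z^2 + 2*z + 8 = (z + 1)*(z^2 - 6*z + 8) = (z - 2)*(z + 1)*(z - 4)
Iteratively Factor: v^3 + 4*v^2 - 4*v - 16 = (v - 2)*(v^2 + 6*v + 8) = (v - 2)*(v + 4)*(v + 2)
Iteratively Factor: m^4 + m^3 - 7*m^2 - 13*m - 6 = (m + 2)*(m^3 - m^2 - 5*m - 3) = (m + 1)*(m + 2)*(m^2 - 2*m - 3) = (m + 1)^2*(m + 2)*(m - 3)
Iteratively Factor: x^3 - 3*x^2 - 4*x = (x - 4)*(x^2 + x) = (x - 4)*(x + 1)*(x)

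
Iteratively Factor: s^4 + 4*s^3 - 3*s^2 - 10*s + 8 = (s - 1)*(s^3 + 5*s^2 + 2*s - 8) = (s - 1)*(s + 2)*(s^2 + 3*s - 4) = (s - 1)*(s + 2)*(s + 4)*(s - 1)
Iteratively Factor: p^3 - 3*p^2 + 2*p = (p - 1)*(p^2 - 2*p) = (p - 2)*(p - 1)*(p)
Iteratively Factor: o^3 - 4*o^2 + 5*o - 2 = (o - 1)*(o^2 - 3*o + 2) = (o - 2)*(o - 1)*(o - 1)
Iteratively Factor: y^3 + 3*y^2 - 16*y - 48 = (y + 3)*(y^2 - 16) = (y + 3)*(y + 4)*(y - 4)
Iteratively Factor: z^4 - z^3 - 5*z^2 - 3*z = (z + 1)*(z^3 - 2*z^2 - 3*z) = (z - 3)*(z + 1)*(z^2 + z) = z*(z - 3)*(z + 1)*(z + 1)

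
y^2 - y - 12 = (y - 4)*(y + 3)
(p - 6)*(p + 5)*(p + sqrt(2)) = p^3 - p^2 + sqrt(2)*p^2 - 30*p - sqrt(2)*p - 30*sqrt(2)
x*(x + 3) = x^2 + 3*x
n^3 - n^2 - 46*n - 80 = (n - 8)*(n + 2)*(n + 5)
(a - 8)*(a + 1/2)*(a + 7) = a^3 - a^2/2 - 113*a/2 - 28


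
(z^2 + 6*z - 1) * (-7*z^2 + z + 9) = -7*z^4 - 41*z^3 + 22*z^2 + 53*z - 9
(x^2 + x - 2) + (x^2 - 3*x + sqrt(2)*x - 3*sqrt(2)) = 2*x^2 - 2*x + sqrt(2)*x - 3*sqrt(2) - 2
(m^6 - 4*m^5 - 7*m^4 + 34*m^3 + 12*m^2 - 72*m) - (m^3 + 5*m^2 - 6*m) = m^6 - 4*m^5 - 7*m^4 + 33*m^3 + 7*m^2 - 66*m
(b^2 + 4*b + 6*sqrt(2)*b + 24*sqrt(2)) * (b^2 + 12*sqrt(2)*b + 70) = b^4 + 4*b^3 + 18*sqrt(2)*b^3 + 72*sqrt(2)*b^2 + 214*b^2 + 420*sqrt(2)*b + 856*b + 1680*sqrt(2)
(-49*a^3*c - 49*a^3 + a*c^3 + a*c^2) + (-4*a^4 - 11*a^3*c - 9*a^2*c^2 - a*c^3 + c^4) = -4*a^4 - 60*a^3*c - 49*a^3 - 9*a^2*c^2 + a*c^2 + c^4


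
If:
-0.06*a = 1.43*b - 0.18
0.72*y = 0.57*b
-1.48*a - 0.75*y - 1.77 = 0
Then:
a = -1.27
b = 0.18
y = 0.14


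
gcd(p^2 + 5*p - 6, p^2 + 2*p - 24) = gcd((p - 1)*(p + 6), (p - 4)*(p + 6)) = p + 6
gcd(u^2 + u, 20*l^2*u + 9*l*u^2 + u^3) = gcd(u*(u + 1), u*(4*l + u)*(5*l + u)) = u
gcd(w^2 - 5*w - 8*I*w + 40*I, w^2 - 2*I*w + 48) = w - 8*I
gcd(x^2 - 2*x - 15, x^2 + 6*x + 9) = x + 3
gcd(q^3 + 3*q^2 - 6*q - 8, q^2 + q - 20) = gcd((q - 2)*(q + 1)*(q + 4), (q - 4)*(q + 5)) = 1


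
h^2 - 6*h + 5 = (h - 5)*(h - 1)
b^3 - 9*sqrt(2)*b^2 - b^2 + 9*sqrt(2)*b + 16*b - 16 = (b - 1)*(b - 8*sqrt(2))*(b - sqrt(2))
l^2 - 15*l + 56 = (l - 8)*(l - 7)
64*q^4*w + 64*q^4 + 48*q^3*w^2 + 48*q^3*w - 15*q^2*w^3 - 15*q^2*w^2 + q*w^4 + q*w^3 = (-8*q + w)^2*(q + w)*(q*w + q)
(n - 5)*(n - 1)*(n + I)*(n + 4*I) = n^4 - 6*n^3 + 5*I*n^3 + n^2 - 30*I*n^2 + 24*n + 25*I*n - 20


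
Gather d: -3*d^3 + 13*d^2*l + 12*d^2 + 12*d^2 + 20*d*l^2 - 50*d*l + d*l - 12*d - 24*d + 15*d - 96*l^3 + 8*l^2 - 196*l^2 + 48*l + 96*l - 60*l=-3*d^3 + d^2*(13*l + 24) + d*(20*l^2 - 49*l - 21) - 96*l^3 - 188*l^2 + 84*l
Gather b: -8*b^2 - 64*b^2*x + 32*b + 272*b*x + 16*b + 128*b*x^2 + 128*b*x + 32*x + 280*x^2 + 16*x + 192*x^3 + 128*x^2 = b^2*(-64*x - 8) + b*(128*x^2 + 400*x + 48) + 192*x^3 + 408*x^2 + 48*x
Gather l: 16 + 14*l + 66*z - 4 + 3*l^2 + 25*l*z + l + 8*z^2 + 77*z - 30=3*l^2 + l*(25*z + 15) + 8*z^2 + 143*z - 18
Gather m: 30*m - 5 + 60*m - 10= 90*m - 15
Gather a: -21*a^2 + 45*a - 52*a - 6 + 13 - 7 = -21*a^2 - 7*a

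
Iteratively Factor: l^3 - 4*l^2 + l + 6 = (l - 2)*(l^2 - 2*l - 3) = (l - 2)*(l + 1)*(l - 3)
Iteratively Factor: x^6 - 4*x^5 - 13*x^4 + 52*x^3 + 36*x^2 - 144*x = (x + 3)*(x^5 - 7*x^4 + 8*x^3 + 28*x^2 - 48*x) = x*(x + 3)*(x^4 - 7*x^3 + 8*x^2 + 28*x - 48) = x*(x - 3)*(x + 3)*(x^3 - 4*x^2 - 4*x + 16) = x*(x - 4)*(x - 3)*(x + 3)*(x^2 - 4) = x*(x - 4)*(x - 3)*(x + 2)*(x + 3)*(x - 2)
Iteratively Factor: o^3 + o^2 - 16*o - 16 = (o + 4)*(o^2 - 3*o - 4) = (o - 4)*(o + 4)*(o + 1)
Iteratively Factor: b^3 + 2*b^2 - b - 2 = (b + 2)*(b^2 - 1) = (b - 1)*(b + 2)*(b + 1)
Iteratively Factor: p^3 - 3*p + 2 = (p - 1)*(p^2 + p - 2) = (p - 1)^2*(p + 2)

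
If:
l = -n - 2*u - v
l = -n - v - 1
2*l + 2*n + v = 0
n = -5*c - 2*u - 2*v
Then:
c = 3/5 - n/5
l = 1 - n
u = 1/2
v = -2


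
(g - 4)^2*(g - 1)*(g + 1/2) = g^4 - 17*g^3/2 + 39*g^2/2 - 4*g - 8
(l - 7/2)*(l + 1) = l^2 - 5*l/2 - 7/2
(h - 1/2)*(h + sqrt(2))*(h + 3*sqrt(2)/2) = h^3 - h^2/2 + 5*sqrt(2)*h^2/2 - 5*sqrt(2)*h/4 + 3*h - 3/2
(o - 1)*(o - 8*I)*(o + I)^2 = o^4 - o^3 - 6*I*o^3 + 15*o^2 + 6*I*o^2 - 15*o + 8*I*o - 8*I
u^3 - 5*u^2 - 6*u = u*(u - 6)*(u + 1)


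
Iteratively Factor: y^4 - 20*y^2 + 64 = (y + 4)*(y^3 - 4*y^2 - 4*y + 16) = (y - 4)*(y + 4)*(y^2 - 4) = (y - 4)*(y - 2)*(y + 4)*(y + 2)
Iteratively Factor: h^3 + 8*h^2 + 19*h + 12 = (h + 1)*(h^2 + 7*h + 12) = (h + 1)*(h + 4)*(h + 3)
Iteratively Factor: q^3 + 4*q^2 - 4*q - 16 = (q + 4)*(q^2 - 4) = (q - 2)*(q + 4)*(q + 2)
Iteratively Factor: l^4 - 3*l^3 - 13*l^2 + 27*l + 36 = (l - 4)*(l^3 + l^2 - 9*l - 9) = (l - 4)*(l + 3)*(l^2 - 2*l - 3) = (l - 4)*(l - 3)*(l + 3)*(l + 1)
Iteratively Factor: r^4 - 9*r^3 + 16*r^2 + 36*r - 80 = (r - 4)*(r^3 - 5*r^2 - 4*r + 20) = (r - 4)*(r + 2)*(r^2 - 7*r + 10) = (r - 4)*(r - 2)*(r + 2)*(r - 5)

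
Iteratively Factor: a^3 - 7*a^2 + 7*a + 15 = (a - 3)*(a^2 - 4*a - 5) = (a - 5)*(a - 3)*(a + 1)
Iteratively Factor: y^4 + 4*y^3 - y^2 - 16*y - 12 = (y - 2)*(y^3 + 6*y^2 + 11*y + 6) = (y - 2)*(y + 1)*(y^2 + 5*y + 6) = (y - 2)*(y + 1)*(y + 2)*(y + 3)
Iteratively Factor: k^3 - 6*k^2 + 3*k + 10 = (k + 1)*(k^2 - 7*k + 10) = (k - 5)*(k + 1)*(k - 2)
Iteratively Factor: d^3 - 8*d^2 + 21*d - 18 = (d - 3)*(d^2 - 5*d + 6) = (d - 3)*(d - 2)*(d - 3)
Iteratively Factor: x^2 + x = (x + 1)*(x)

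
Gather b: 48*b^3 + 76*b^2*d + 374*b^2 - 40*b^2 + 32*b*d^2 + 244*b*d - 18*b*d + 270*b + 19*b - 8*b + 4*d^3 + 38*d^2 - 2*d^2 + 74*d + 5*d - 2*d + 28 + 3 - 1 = 48*b^3 + b^2*(76*d + 334) + b*(32*d^2 + 226*d + 281) + 4*d^3 + 36*d^2 + 77*d + 30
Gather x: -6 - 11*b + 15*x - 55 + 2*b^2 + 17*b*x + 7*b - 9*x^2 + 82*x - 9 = 2*b^2 - 4*b - 9*x^2 + x*(17*b + 97) - 70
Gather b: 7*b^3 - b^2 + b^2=7*b^3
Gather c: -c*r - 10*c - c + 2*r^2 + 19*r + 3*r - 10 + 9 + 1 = c*(-r - 11) + 2*r^2 + 22*r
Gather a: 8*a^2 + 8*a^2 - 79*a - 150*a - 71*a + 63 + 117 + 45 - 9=16*a^2 - 300*a + 216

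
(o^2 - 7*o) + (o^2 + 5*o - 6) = 2*o^2 - 2*o - 6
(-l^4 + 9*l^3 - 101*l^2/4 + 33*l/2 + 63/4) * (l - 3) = -l^5 + 12*l^4 - 209*l^3/4 + 369*l^2/4 - 135*l/4 - 189/4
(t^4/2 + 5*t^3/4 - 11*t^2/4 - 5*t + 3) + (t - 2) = t^4/2 + 5*t^3/4 - 11*t^2/4 - 4*t + 1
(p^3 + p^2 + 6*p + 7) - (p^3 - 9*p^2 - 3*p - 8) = 10*p^2 + 9*p + 15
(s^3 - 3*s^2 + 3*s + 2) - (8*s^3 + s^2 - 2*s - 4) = -7*s^3 - 4*s^2 + 5*s + 6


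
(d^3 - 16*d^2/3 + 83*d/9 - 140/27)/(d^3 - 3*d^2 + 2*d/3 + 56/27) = (3*d - 5)/(3*d + 2)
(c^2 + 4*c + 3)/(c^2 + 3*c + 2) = (c + 3)/(c + 2)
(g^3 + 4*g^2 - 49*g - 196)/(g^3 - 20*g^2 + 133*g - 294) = (g^2 + 11*g + 28)/(g^2 - 13*g + 42)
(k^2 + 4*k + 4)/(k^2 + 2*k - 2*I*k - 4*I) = (k + 2)/(k - 2*I)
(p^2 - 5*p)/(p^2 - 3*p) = (p - 5)/(p - 3)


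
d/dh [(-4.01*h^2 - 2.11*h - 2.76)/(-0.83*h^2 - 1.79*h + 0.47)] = (5.4266*h^2 - 8.351*h - 5.9321)/(0.6889*h^4 + 2.9714*h^3 + 2.4239*h^2 - 1.6826*h + 0.2209)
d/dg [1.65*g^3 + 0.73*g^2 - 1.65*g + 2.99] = 4.95*g^2 + 1.46*g - 1.65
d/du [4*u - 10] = 4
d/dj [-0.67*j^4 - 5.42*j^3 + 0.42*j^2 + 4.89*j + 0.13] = -2.68*j^3 - 16.26*j^2 + 0.84*j + 4.89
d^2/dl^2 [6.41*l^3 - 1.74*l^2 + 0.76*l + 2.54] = 38.46*l - 3.48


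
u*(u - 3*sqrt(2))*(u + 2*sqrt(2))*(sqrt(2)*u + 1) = sqrt(2)*u^4 - u^3 - 13*sqrt(2)*u^2 - 12*u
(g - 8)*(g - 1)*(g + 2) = g^3 - 7*g^2 - 10*g + 16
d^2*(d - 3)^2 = d^4 - 6*d^3 + 9*d^2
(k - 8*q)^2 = k^2 - 16*k*q + 64*q^2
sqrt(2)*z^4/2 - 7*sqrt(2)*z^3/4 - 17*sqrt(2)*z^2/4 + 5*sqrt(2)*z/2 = z*(z - 5)*(z - 1/2)*(sqrt(2)*z/2 + sqrt(2))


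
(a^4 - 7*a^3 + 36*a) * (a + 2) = a^5 - 5*a^4 - 14*a^3 + 36*a^2 + 72*a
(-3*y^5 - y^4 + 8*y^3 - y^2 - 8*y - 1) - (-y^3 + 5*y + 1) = -3*y^5 - y^4 + 9*y^3 - y^2 - 13*y - 2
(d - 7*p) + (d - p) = 2*d - 8*p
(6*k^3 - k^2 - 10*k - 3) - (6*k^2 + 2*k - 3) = 6*k^3 - 7*k^2 - 12*k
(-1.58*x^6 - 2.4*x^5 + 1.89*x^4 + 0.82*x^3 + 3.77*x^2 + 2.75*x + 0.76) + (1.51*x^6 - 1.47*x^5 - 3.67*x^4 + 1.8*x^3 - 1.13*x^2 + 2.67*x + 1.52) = -0.0700000000000001*x^6 - 3.87*x^5 - 1.78*x^4 + 2.62*x^3 + 2.64*x^2 + 5.42*x + 2.28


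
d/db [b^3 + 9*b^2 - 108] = 3*b*(b + 6)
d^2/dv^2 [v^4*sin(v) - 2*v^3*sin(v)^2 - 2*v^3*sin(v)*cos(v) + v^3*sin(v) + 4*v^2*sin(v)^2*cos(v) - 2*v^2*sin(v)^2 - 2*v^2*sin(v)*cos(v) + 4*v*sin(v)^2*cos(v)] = -v^4*sin(v) - v^3*sin(v) + 8*v^3*cos(v) - 4*sqrt(2)*v^3*cos(2*v + pi/4) + 12*v^2*sin(v) - 8*v^2*sin(2*v) + 5*v^2*cos(v) - 16*v^2*cos(2*v) + 9*v^2*cos(3*v) + 2*v*sin(v) - 14*v*sin(2*v) + 12*v*sin(3*v) - v*cos(v) - 2*v*cos(2*v) + 9*v*cos(3*v) - 6*v - 2*sin(v) + 6*sin(3*v) + 2*cos(v) - 2*cos(3*v) + 2*sqrt(2)*cos(2*v + pi/4) - 2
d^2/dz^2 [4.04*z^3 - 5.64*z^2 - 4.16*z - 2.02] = 24.24*z - 11.28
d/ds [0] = 0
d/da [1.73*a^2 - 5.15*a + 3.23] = 3.46*a - 5.15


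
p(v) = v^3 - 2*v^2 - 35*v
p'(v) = 3*v^2 - 4*v - 35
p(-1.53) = 45.29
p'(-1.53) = -21.86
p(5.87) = -72.10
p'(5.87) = 44.89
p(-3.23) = 58.49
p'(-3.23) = 9.22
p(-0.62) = 20.69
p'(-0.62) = -31.37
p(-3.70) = 51.47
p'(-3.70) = 20.87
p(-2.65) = 60.10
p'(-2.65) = -3.33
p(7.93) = 95.36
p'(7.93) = 121.93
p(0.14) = -4.94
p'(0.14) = -35.50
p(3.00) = -96.00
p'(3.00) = -20.00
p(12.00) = 1020.00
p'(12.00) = 349.00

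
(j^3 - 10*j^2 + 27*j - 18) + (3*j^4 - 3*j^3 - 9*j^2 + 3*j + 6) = 3*j^4 - 2*j^3 - 19*j^2 + 30*j - 12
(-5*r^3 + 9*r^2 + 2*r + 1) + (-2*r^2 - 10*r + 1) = -5*r^3 + 7*r^2 - 8*r + 2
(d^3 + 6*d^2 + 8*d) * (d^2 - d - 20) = d^5 + 5*d^4 - 18*d^3 - 128*d^2 - 160*d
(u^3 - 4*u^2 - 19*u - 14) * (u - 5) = u^4 - 9*u^3 + u^2 + 81*u + 70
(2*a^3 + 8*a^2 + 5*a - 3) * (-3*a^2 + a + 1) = -6*a^5 - 22*a^4 - 5*a^3 + 22*a^2 + 2*a - 3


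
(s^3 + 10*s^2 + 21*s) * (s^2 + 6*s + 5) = s^5 + 16*s^4 + 86*s^3 + 176*s^2 + 105*s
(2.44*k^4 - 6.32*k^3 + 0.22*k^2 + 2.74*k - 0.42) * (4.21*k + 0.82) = 10.2724*k^5 - 24.6064*k^4 - 4.2562*k^3 + 11.7158*k^2 + 0.4786*k - 0.3444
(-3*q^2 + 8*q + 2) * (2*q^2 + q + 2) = -6*q^4 + 13*q^3 + 6*q^2 + 18*q + 4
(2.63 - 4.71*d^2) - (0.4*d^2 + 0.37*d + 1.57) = -5.11*d^2 - 0.37*d + 1.06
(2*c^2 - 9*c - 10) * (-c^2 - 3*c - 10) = -2*c^4 + 3*c^3 + 17*c^2 + 120*c + 100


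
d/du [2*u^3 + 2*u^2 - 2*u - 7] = 6*u^2 + 4*u - 2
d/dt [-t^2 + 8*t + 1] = 8 - 2*t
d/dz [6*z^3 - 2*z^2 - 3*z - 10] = 18*z^2 - 4*z - 3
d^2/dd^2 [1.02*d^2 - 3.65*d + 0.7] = 2.04000000000000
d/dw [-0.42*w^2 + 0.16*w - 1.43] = 0.16 - 0.84*w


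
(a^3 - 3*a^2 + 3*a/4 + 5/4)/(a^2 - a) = a - 2 - 5/(4*a)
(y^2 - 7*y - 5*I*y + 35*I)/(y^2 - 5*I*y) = (y - 7)/y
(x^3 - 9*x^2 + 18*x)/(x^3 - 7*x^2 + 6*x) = (x - 3)/(x - 1)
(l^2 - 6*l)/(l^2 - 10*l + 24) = l/(l - 4)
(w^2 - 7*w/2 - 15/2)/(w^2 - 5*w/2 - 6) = (w - 5)/(w - 4)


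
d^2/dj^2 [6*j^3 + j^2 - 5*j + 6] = 36*j + 2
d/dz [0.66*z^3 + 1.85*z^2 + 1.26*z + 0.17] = 1.98*z^2 + 3.7*z + 1.26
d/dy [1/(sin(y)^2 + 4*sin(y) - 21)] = -2*(sin(y) + 2)*cos(y)/(sin(y)^2 + 4*sin(y) - 21)^2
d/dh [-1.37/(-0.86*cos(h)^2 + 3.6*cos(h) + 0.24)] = (2.3564*cos(h) - 4.932)*sin(h)/(-0.86*cos(h)^2 + 3.6*cos(h) + 0.24)^2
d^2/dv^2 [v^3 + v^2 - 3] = 6*v + 2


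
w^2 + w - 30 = (w - 5)*(w + 6)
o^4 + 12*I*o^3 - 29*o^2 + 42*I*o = o*(o - I)*(o + 6*I)*(o + 7*I)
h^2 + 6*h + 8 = (h + 2)*(h + 4)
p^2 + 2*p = p*(p + 2)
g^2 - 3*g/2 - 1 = (g - 2)*(g + 1/2)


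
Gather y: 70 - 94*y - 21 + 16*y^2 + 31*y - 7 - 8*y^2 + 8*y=8*y^2 - 55*y + 42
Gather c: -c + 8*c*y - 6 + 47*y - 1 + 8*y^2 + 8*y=c*(8*y - 1) + 8*y^2 + 55*y - 7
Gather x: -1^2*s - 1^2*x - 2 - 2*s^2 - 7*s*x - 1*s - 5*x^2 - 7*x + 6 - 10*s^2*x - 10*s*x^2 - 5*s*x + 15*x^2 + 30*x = -2*s^2 - 2*s + x^2*(10 - 10*s) + x*(-10*s^2 - 12*s + 22) + 4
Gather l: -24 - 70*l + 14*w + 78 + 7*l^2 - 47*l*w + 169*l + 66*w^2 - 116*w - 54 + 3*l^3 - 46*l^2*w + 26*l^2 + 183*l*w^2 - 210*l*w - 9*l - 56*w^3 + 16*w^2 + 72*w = 3*l^3 + l^2*(33 - 46*w) + l*(183*w^2 - 257*w + 90) - 56*w^3 + 82*w^2 - 30*w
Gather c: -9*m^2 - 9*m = -9*m^2 - 9*m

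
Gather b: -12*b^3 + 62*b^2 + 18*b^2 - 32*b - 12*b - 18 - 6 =-12*b^3 + 80*b^2 - 44*b - 24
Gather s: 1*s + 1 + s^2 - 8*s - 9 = s^2 - 7*s - 8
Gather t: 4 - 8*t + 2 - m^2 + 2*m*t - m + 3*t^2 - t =-m^2 - m + 3*t^2 + t*(2*m - 9) + 6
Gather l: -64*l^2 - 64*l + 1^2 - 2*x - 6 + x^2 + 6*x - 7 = -64*l^2 - 64*l + x^2 + 4*x - 12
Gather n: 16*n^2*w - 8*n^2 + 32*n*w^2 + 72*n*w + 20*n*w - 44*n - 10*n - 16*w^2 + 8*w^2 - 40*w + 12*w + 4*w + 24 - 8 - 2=n^2*(16*w - 8) + n*(32*w^2 + 92*w - 54) - 8*w^2 - 24*w + 14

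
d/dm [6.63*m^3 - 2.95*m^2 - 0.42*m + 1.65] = 19.89*m^2 - 5.9*m - 0.42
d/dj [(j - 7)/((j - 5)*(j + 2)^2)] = (2*(7 - j)*(j - 5) + (7 - j)*(j + 2) + (j - 5)*(j + 2))/((j - 5)^2*(j + 2)^3)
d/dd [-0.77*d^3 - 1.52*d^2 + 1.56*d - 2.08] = -2.31*d^2 - 3.04*d + 1.56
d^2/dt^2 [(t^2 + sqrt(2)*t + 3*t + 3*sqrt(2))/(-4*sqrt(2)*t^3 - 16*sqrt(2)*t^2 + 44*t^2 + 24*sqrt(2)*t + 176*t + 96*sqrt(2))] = (-2*t^6 - 18*t^5 - 6*sqrt(2)*t^5 - 93*sqrt(2)*t^4 - 42*t^4 - 335*sqrt(2)*t^3 + 221*t^3 - 765*sqrt(2)*t^2 + 936*t^2 - 2556*sqrt(2)*t + 1836*t - 3144*sqrt(2) + 240)/(2*(2*sqrt(2)*t^9 - 66*t^8 + 24*sqrt(2)*t^8 - 792*t^7 + 423*sqrt(2)*t^7 - 3707*t^6 + 4052*sqrt(2)*t^6 - 10692*t^5 + 13734*sqrt(2)*t^5 - 28248*t^4 - 2616*sqrt(2)*t^4 - 94608*sqrt(2)*t^3 - 63008*t^3 - 130752*sqrt(2)*t^2 - 114048*t^2 - 152064*t - 20736*sqrt(2)*t - 27648*sqrt(2)))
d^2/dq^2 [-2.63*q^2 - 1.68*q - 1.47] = -5.26000000000000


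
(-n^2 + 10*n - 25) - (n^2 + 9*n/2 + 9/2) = -2*n^2 + 11*n/2 - 59/2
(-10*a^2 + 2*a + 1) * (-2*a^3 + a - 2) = 20*a^5 - 4*a^4 - 12*a^3 + 22*a^2 - 3*a - 2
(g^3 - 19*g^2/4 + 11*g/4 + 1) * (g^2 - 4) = g^5 - 19*g^4/4 - 5*g^3/4 + 20*g^2 - 11*g - 4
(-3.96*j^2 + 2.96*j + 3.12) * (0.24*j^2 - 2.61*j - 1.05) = -0.9504*j^4 + 11.046*j^3 - 2.8188*j^2 - 11.2512*j - 3.276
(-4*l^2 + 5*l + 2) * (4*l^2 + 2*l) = -16*l^4 + 12*l^3 + 18*l^2 + 4*l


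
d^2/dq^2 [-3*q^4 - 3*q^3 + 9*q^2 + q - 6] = -36*q^2 - 18*q + 18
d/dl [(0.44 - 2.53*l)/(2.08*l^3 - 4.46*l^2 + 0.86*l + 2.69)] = (10.5248*l^3 - 14.0294*l^2 + 3.9248*l - 7.1841)/(4.3264*l^6 - 18.5536*l^5 + 23.4692*l^4 + 3.5192*l^3 - 23.2552*l^2 + 4.6268*l + 7.2361)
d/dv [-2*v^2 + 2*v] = 2 - 4*v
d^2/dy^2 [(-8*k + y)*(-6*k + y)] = 2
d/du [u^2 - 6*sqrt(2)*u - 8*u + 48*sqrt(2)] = 2*u - 6*sqrt(2) - 8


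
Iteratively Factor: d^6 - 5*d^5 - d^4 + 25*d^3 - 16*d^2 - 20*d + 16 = (d - 1)*(d^5 - 4*d^4 - 5*d^3 + 20*d^2 + 4*d - 16) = (d - 1)*(d + 1)*(d^4 - 5*d^3 + 20*d - 16) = (d - 4)*(d - 1)*(d + 1)*(d^3 - d^2 - 4*d + 4) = (d - 4)*(d - 2)*(d - 1)*(d + 1)*(d^2 + d - 2) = (d - 4)*(d - 2)*(d - 1)*(d + 1)*(d + 2)*(d - 1)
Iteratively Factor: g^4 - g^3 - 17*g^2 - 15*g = (g + 3)*(g^3 - 4*g^2 - 5*g) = (g - 5)*(g + 3)*(g^2 + g) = (g - 5)*(g + 1)*(g + 3)*(g)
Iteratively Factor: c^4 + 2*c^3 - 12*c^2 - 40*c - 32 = (c + 2)*(c^3 - 12*c - 16) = (c + 2)^2*(c^2 - 2*c - 8) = (c - 4)*(c + 2)^2*(c + 2)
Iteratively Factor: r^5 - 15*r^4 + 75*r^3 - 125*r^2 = (r - 5)*(r^4 - 10*r^3 + 25*r^2) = (r - 5)^2*(r^3 - 5*r^2) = r*(r - 5)^2*(r^2 - 5*r) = r*(r - 5)^3*(r)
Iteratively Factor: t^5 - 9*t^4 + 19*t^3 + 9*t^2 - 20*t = (t)*(t^4 - 9*t^3 + 19*t^2 + 9*t - 20) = t*(t - 5)*(t^3 - 4*t^2 - t + 4) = t*(t - 5)*(t + 1)*(t^2 - 5*t + 4) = t*(t - 5)*(t - 1)*(t + 1)*(t - 4)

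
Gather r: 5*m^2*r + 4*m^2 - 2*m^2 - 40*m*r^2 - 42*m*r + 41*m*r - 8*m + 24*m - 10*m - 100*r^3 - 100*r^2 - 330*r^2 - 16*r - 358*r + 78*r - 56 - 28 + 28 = 2*m^2 + 6*m - 100*r^3 + r^2*(-40*m - 430) + r*(5*m^2 - m - 296) - 56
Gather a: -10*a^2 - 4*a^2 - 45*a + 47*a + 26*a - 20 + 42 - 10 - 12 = -14*a^2 + 28*a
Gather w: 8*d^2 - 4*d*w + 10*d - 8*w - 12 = 8*d^2 + 10*d + w*(-4*d - 8) - 12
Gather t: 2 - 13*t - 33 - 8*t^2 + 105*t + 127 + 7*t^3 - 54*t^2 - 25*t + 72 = 7*t^3 - 62*t^2 + 67*t + 168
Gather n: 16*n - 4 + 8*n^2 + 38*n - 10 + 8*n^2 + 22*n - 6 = 16*n^2 + 76*n - 20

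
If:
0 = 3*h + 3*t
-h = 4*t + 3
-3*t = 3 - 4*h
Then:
No Solution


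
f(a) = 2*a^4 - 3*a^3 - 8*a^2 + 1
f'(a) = 8*a^3 - 9*a^2 - 16*a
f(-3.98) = 565.25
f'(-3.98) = -583.24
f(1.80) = -21.42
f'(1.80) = -11.30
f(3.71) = 116.59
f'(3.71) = 225.28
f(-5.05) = 1484.10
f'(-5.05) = -1179.02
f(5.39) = 986.86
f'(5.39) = 905.02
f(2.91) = 2.75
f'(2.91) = 74.36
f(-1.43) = 1.78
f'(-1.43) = -18.92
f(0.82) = -5.13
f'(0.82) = -14.76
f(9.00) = 10288.00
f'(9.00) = 4959.00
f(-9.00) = 14662.00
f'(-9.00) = -6417.00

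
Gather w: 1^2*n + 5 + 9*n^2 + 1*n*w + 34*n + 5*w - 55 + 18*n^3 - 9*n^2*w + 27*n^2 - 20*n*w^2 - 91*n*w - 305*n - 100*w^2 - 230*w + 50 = 18*n^3 + 36*n^2 - 270*n + w^2*(-20*n - 100) + w*(-9*n^2 - 90*n - 225)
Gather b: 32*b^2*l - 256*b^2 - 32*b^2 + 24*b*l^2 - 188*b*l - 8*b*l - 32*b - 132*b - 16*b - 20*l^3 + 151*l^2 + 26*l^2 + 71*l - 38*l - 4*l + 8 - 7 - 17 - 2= b^2*(32*l - 288) + b*(24*l^2 - 196*l - 180) - 20*l^3 + 177*l^2 + 29*l - 18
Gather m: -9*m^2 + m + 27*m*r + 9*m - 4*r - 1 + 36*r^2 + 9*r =-9*m^2 + m*(27*r + 10) + 36*r^2 + 5*r - 1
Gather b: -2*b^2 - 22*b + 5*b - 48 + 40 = -2*b^2 - 17*b - 8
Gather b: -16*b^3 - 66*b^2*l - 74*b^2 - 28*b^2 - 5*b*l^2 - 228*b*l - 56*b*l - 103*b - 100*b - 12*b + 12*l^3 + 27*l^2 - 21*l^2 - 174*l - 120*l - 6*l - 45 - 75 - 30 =-16*b^3 + b^2*(-66*l - 102) + b*(-5*l^2 - 284*l - 215) + 12*l^3 + 6*l^2 - 300*l - 150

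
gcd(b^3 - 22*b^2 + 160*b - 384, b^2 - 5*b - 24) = b - 8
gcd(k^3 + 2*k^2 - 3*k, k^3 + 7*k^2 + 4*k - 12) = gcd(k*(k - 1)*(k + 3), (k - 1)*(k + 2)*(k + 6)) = k - 1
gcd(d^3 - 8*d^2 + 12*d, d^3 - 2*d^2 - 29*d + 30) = d - 6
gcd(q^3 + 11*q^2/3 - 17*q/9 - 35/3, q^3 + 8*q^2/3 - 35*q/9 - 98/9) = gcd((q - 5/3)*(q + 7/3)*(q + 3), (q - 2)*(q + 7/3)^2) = q + 7/3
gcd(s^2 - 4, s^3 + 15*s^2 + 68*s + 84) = s + 2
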